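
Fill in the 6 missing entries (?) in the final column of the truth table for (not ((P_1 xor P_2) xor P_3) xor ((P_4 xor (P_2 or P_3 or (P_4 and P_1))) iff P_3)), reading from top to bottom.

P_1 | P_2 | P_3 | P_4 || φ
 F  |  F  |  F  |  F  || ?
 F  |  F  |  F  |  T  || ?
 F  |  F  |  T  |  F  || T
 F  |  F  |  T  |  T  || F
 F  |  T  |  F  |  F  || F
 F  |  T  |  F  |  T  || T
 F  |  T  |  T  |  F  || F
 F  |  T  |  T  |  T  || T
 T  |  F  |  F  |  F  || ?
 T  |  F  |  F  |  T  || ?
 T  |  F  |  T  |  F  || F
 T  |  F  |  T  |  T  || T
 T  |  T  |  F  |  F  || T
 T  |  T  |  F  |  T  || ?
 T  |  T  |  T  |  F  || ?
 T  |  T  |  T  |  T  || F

F, T, T, T, F, T

Row P_1=F, P_2=F, P_3=F, P_4=F: not ((P_1 xor P_2) xor P_3) = T, ((P_4 xor (P_2 or P_3 or (P_4 and P_1))) iff P_3) = T, so the formula = F.
Row P_1=F, P_2=F, P_3=F, P_4=T: not ((P_1 xor P_2) xor P_3) = T, ((P_4 xor (P_2 or P_3 or (P_4 and P_1))) iff P_3) = F, so the formula = T.
Row P_1=T, P_2=F, P_3=F, P_4=F: not ((P_1 xor P_2) xor P_3) = F, ((P_4 xor (P_2 or P_3 or (P_4 and P_1))) iff P_3) = T, so the formula = T.
Row P_1=T, P_2=F, P_3=F, P_4=T: not ((P_1 xor P_2) xor P_3) = F, ((P_4 xor (P_2 or P_3 or (P_4 and P_1))) iff P_3) = T, so the formula = T.
Row P_1=T, P_2=T, P_3=F, P_4=T: not ((P_1 xor P_2) xor P_3) = T, ((P_4 xor (P_2 or P_3 or (P_4 and P_1))) iff P_3) = T, so the formula = F.
Row P_1=T, P_2=T, P_3=T, P_4=F: not ((P_1 xor P_2) xor P_3) = F, ((P_4 xor (P_2 or P_3 or (P_4 and P_1))) iff P_3) = T, so the formula = T.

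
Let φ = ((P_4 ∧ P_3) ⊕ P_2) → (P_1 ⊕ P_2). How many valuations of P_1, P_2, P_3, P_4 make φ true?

12

P_1 | P_2 | P_3 | P_4 || (P_4 ∧ P_3) | ((P_4 ∧ P_3) ⊕ P_2) | (P_1 ⊕ P_2) | φ
 T  |  T  |  T  |  T  ||      T      |          F          |      F      | T
 T  |  T  |  T  |  F  ||      F      |          T          |      F      | F
 T  |  T  |  F  |  T  ||      F      |          T          |      F      | F
 T  |  T  |  F  |  F  ||      F      |          T          |      F      | F
 T  |  F  |  T  |  T  ||      T      |          T          |      T      | T
 T  |  F  |  T  |  F  ||      F      |          F          |      T      | T
 T  |  F  |  F  |  T  ||      F      |          F          |      T      | T
 T  |  F  |  F  |  F  ||      F      |          F          |      T      | T
 F  |  T  |  T  |  T  ||      T      |          F          |      T      | T
 F  |  T  |  T  |  F  ||      F      |          T          |      T      | T
 F  |  T  |  F  |  T  ||      F      |          T          |      T      | T
 F  |  T  |  F  |  F  ||      F      |          T          |      T      | T
 F  |  F  |  T  |  T  ||      T      |          T          |      F      | F
 F  |  F  |  T  |  F  ||      F      |          F          |      F      | T
 F  |  F  |  F  |  T  ||      F      |          F          |      F      | T
 F  |  F  |  F  |  F  ||      F      |          F          |      F      | T
The formula is true on 12 of the 16 rows.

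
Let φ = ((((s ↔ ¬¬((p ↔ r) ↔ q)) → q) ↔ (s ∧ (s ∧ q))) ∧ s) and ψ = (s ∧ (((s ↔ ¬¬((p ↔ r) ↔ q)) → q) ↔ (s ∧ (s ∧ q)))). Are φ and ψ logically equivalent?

  p      q      r      s    |    φ      ψ  
False  False  False  False  |  False  False
False  False  False   True  |  False  False
False  False   True  False  |  False  False
False  False   True   True  |   True   True
False   True  False  False  |  False  False
False   True  False   True  |   True   True
False   True   True  False  |  False  False
False   True   True   True  |   True   True
 True  False  False  False  |  False  False
 True  False  False   True  |   True   True
 True  False   True  False  |  False  False
 True  False   True   True  |  False  False
 True   True  False  False  |  False  False
 True   True  False   True  |   True   True
 True   True   True  False  |  False  False
 True   True   True   True  |   True   True
The columns for φ and ψ agree on every row, so they are logically equivalent.

equivalent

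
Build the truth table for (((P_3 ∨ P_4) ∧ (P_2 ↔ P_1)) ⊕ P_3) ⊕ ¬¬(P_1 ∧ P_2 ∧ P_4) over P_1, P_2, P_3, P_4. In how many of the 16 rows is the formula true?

6

P_1 | P_2 | P_3 | P_4 | φ
--- | --- | --- | --- | -
 1  |  1  |  1  |  1  | 1
 1  |  1  |  1  |  0  | 0
 1  |  1  |  0  |  1  | 0
 1  |  1  |  0  |  0  | 0
 1  |  0  |  1  |  1  | 1
 1  |  0  |  1  |  0  | 1
 1  |  0  |  0  |  1  | 0
 1  |  0  |  0  |  0  | 0
 0  |  1  |  1  |  1  | 1
 0  |  1  |  1  |  0  | 1
 0  |  1  |  0  |  1  | 0
 0  |  1  |  0  |  0  | 0
 0  |  0  |  1  |  1  | 0
 0  |  0  |  1  |  0  | 0
 0  |  0  |  0  |  1  | 1
 0  |  0  |  0  |  0  | 0
The formula is true on 6 of the 16 rows.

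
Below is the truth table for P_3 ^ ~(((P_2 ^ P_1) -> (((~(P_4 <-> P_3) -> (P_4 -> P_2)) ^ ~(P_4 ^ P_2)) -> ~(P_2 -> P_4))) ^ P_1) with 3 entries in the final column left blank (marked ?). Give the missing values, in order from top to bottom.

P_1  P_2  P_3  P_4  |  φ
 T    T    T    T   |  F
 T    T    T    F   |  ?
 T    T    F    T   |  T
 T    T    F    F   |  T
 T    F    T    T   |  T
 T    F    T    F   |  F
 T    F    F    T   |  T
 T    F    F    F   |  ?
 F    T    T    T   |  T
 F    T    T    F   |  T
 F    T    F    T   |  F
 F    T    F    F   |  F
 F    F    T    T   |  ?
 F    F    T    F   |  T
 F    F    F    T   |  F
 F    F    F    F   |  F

F, T, T

Row P_1=T, P_2=T, P_3=T, P_4=F: ~(((P_2 ^ P_1) -> (((~(P_4 <-> P_3) -> (P_4 -> P_2)) ^ ~(P_4 ^ P_2)) -> ~(P_2 -> P_4))) ^ P_1) = T, so the formula = F.
Row P_1=T, P_2=F, P_3=F, P_4=F: ~(((P_2 ^ P_1) -> (((~(P_4 <-> P_3) -> (P_4 -> P_2)) ^ ~(P_4 ^ P_2)) -> ~(P_2 -> P_4))) ^ P_1) = T, so the formula = T.
Row P_1=F, P_2=F, P_3=T, P_4=T: ~(((P_2 ^ P_1) -> (((~(P_4 <-> P_3) -> (P_4 -> P_2)) ^ ~(P_4 ^ P_2)) -> ~(P_2 -> P_4))) ^ P_1) = F, so the formula = T.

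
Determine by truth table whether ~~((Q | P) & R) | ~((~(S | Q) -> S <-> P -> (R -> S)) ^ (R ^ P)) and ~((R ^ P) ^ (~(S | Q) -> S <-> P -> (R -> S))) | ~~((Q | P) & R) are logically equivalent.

P | Q | R | S || φ | ψ
T | T | T | T || T | T
T | T | T | F || T | T
T | T | F | T || T | T
T | T | F | F || T | T
T | F | T | T || T | T
T | F | T | F || T | T
T | F | F | T || T | T
T | F | F | F || F | F
F | T | T | T || T | T
F | T | T | F || T | T
F | T | F | T || F | F
F | T | F | F || F | F
F | F | T | T || T | T
F | F | T | F || F | F
F | F | F | T || F | F
F | F | F | F || T | T
The columns for φ and ψ agree on every row, so they are logically equivalent.

equivalent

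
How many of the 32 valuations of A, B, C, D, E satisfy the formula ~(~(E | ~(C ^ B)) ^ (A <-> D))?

16

A  B  C  D  E     ~(~(E | ~(C ^ B)) ^ (A <-> D))
F  F  F  F  F                   F               
F  F  F  F  T                   F               
F  F  F  T  F                   T               
F  F  F  T  T                   T               
F  F  T  F  F                   T               
F  F  T  F  T                   F               
F  F  T  T  F                   F               
F  F  T  T  T                   T               
F  T  F  F  F                   T               
F  T  F  F  T                   F               
F  T  F  T  F                   F               
F  T  F  T  T                   T               
F  T  T  F  F                   F               
F  T  T  F  T                   F               
F  T  T  T  F                   T               
F  T  T  T  T                   T               
T  F  F  F  F                   T               
T  F  F  F  T                   T               
T  F  F  T  F                   F               
T  F  F  T  T                   F               
T  F  T  F  F                   F               
T  F  T  F  T                   T               
T  F  T  T  F                   T               
T  F  T  T  T                   F               
T  T  F  F  F                   F               
T  T  F  F  T                   T               
T  T  F  T  F                   T               
T  T  F  T  T                   F               
T  T  T  F  F                   T               
T  T  T  F  T                   T               
T  T  T  T  F                   F               
T  T  T  T  T                   F               
The formula is true on 16 of the 32 rows.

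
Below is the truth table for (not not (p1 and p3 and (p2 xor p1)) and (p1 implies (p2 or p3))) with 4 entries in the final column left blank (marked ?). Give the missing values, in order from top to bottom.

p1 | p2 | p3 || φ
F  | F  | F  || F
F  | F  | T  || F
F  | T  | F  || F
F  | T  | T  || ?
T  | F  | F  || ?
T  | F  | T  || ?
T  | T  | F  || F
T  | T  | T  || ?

F, F, T, F

Row p1=F, p2=T, p3=T: not not (p1 and p3 and (p2 xor p1)) = F, (p1 implies (p2 or p3)) = T, so the formula = F.
Row p1=T, p2=F, p3=F: not not (p1 and p3 and (p2 xor p1)) = F, (p1 implies (p2 or p3)) = F, so the formula = F.
Row p1=T, p2=F, p3=T: not not (p1 and p3 and (p2 xor p1)) = T, (p1 implies (p2 or p3)) = T, so the formula = T.
Row p1=T, p2=T, p3=T: not not (p1 and p3 and (p2 xor p1)) = F, (p1 implies (p2 or p3)) = T, so the formula = F.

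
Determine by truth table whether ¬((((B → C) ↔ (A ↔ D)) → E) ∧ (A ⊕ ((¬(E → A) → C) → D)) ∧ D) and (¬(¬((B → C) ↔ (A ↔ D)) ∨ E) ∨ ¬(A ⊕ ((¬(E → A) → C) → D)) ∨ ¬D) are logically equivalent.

equivalent

A | B | C | D | E | φ | ψ
- | - | - | - | - | - | -
1 | 1 | 1 | 1 | 1 | 1 | 1
1 | 1 | 1 | 1 | 0 | 1 | 1
1 | 1 | 1 | 0 | 1 | 1 | 1
1 | 1 | 1 | 0 | 0 | 1 | 1
1 | 1 | 0 | 1 | 1 | 1 | 1
1 | 1 | 0 | 1 | 0 | 1 | 1
1 | 1 | 0 | 0 | 1 | 1 | 1
1 | 1 | 0 | 0 | 0 | 1 | 1
1 | 0 | 1 | 1 | 1 | 1 | 1
1 | 0 | 1 | 1 | 0 | 1 | 1
1 | 0 | 1 | 0 | 1 | 1 | 1
1 | 0 | 1 | 0 | 0 | 1 | 1
1 | 0 | 0 | 1 | 1 | 1 | 1
1 | 0 | 0 | 1 | 0 | 1 | 1
1 | 0 | 0 | 0 | 1 | 1 | 1
1 | 0 | 0 | 0 | 0 | 1 | 1
0 | 1 | 1 | 1 | 1 | 0 | 0
0 | 1 | 1 | 1 | 0 | 0 | 0
0 | 1 | 1 | 0 | 1 | 1 | 1
0 | 1 | 1 | 0 | 0 | 1 | 1
0 | 1 | 0 | 1 | 1 | 0 | 0
0 | 1 | 0 | 1 | 0 | 1 | 1
0 | 1 | 0 | 0 | 1 | 1 | 1
0 | 1 | 0 | 0 | 0 | 1 | 1
0 | 0 | 1 | 1 | 1 | 0 | 0
0 | 0 | 1 | 1 | 0 | 0 | 0
0 | 0 | 1 | 0 | 1 | 1 | 1
0 | 0 | 1 | 0 | 0 | 1 | 1
0 | 0 | 0 | 1 | 1 | 0 | 0
0 | 0 | 0 | 1 | 0 | 0 | 0
0 | 0 | 0 | 0 | 1 | 1 | 1
0 | 0 | 0 | 0 | 0 | 1 | 1
The columns for φ and ψ agree on every row, so they are logically equivalent.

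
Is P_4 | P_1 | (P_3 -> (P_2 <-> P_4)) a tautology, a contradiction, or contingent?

contingent

P_1  P_2  P_3  P_4  |  φ
 F    F    F    F   |  T
 F    F    F    T   |  T
 F    F    T    F   |  T
 F    F    T    T   |  T
 F    T    F    F   |  T
 F    T    F    T   |  T
 F    T    T    F   |  F
 F    T    T    T   |  T
 T    F    F    F   |  T
 T    F    F    T   |  T
 T    F    T    F   |  T
 T    F    T    T   |  T
 T    T    F    F   |  T
 T    T    F    T   |  T
 T    T    T    F   |  T
 T    T    T    T   |  T
15 of 16 rows are T, so the formula is contingent.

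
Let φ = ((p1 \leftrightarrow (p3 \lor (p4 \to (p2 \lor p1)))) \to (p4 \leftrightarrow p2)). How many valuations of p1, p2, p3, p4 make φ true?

11

p1 | p2 | p3 | p4 | φ
-- | -- | -- | -- | -
0  | 0  | 0  | 0  | 1
0  | 0  | 0  | 1  | 0
0  | 0  | 1  | 0  | 1
0  | 0  | 1  | 1  | 1
0  | 1  | 0  | 0  | 1
0  | 1  | 0  | 1  | 1
0  | 1  | 1  | 0  | 1
0  | 1  | 1  | 1  | 1
1  | 0  | 0  | 0  | 1
1  | 0  | 0  | 1  | 0
1  | 0  | 1  | 0  | 1
1  | 0  | 1  | 1  | 0
1  | 1  | 0  | 0  | 0
1  | 1  | 0  | 1  | 1
1  | 1  | 1  | 0  | 0
1  | 1  | 1  | 1  | 1
The formula is true on 11 of the 16 rows.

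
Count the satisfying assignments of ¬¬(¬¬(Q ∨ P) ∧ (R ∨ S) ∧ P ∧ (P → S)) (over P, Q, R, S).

4

P | Q | R | S | (Q ∨ P) | ¬(Q ∨ P) | ¬¬(Q ∨ P) | (R ∨ S) | (P → S) | φ
- | - | - | - | ------- | -------- | --------- | ------- | ------- | -
1 | 1 | 1 | 1 |    1    |    0     |     1     |    1    |    1    | 1
1 | 1 | 1 | 0 |    1    |    0     |     1     |    1    |    0    | 0
1 | 1 | 0 | 1 |    1    |    0     |     1     |    1    |    1    | 1
1 | 1 | 0 | 0 |    1    |    0     |     1     |    0    |    0    | 0
1 | 0 | 1 | 1 |    1    |    0     |     1     |    1    |    1    | 1
1 | 0 | 1 | 0 |    1    |    0     |     1     |    1    |    0    | 0
1 | 0 | 0 | 1 |    1    |    0     |     1     |    1    |    1    | 1
1 | 0 | 0 | 0 |    1    |    0     |     1     |    0    |    0    | 0
0 | 1 | 1 | 1 |    1    |    0     |     1     |    1    |    1    | 0
0 | 1 | 1 | 0 |    1    |    0     |     1     |    1    |    1    | 0
0 | 1 | 0 | 1 |    1    |    0     |     1     |    1    |    1    | 0
0 | 1 | 0 | 0 |    1    |    0     |     1     |    0    |    1    | 0
0 | 0 | 1 | 1 |    0    |    1     |     0     |    1    |    1    | 0
0 | 0 | 1 | 0 |    0    |    1     |     0     |    1    |    1    | 0
0 | 0 | 0 | 1 |    0    |    1     |     0     |    1    |    1    | 0
0 | 0 | 0 | 0 |    0    |    1     |     0     |    0    |    1    | 0
The formula is true on 4 of the 16 rows.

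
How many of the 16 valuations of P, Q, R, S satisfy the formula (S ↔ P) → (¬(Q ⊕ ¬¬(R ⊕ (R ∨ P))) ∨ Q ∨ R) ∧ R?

12

P  Q  R  S  |  (S ↔ P)  (R ∨ P)  (R ⊕ (R ∨ P))  ¬(R ⊕ (R ∨ P))  ¬¬(R ⊕ (R ∨ P))  (Q ⊕ ¬¬(R ⊕ (R ∨ P)))  ¬(Q ⊕ ¬¬(R ⊕ (R ∨ P)))  φ
0  0  0  0  |     1        0           0              1                0                   0                      1             0
0  0  0  1  |     0        0           0              1                0                   0                      1             1
0  0  1  0  |     1        1           0              1                0                   0                      1             1
0  0  1  1  |     0        1           0              1                0                   0                      1             1
0  1  0  0  |     1        0           0              1                0                   1                      0             0
0  1  0  1  |     0        0           0              1                0                   1                      0             1
0  1  1  0  |     1        1           0              1                0                   1                      0             1
0  1  1  1  |     0        1           0              1                0                   1                      0             1
1  0  0  0  |     0        1           1              0                1                   1                      0             1
1  0  0  1  |     1        1           1              0                1                   1                      0             0
1  0  1  0  |     0        1           0              1                0                   0                      1             1
1  0  1  1  |     1        1           0              1                0                   0                      1             1
1  1  0  0  |     0        1           1              0                1                   0                      1             1
1  1  0  1  |     1        1           1              0                1                   0                      1             0
1  1  1  0  |     0        1           0              1                0                   1                      0             1
1  1  1  1  |     1        1           0              1                0                   1                      0             1
The formula is true on 12 of the 16 rows.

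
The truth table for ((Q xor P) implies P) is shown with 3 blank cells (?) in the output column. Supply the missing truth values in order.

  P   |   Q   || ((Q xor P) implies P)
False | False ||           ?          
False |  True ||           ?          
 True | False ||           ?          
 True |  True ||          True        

Row P=False, Q=False: (Q xor P) = False, so ((Q xor P) implies P) = True.
Row P=False, Q=True: (Q xor P) = True, so ((Q xor P) implies P) = False.
Row P=True, Q=False: (Q xor P) = True, so ((Q xor P) implies P) = True.

True, False, True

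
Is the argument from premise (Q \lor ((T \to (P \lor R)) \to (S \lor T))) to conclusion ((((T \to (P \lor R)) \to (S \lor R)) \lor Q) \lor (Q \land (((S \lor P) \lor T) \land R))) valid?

no

P  Q  R  S  T  |  φ  ψ
F  F  F  F  F  |  F  F
F  F  F  F  T  |  T  T
F  F  F  T  F  |  T  T
F  F  F  T  T  |  T  T
F  F  T  F  F  |  F  T
F  F  T  F  T  |  T  T
F  F  T  T  F  |  T  T
F  F  T  T  T  |  T  T
F  T  F  F  F  |  T  T
F  T  F  F  T  |  T  T
F  T  F  T  F  |  T  T
F  T  F  T  T  |  T  T
F  T  T  F  F  |  T  T
F  T  T  F  T  |  T  T
F  T  T  T  F  |  T  T
F  T  T  T  T  |  T  T
T  F  F  F  F  |  F  F
T  F  F  F  T  |  T  F
T  F  F  T  F  |  T  T
T  F  F  T  T  |  T  T
T  F  T  F  F  |  F  T
T  F  T  F  T  |  T  T
T  F  T  T  F  |  T  T
T  F  T  T  T  |  T  T
T  T  F  F  F  |  T  T
T  T  F  F  T  |  T  T
T  T  F  T  F  |  T  T
T  T  F  T  T  |  T  T
T  T  T  F  F  |  T  T
T  T  T  F  T  |  T  T
T  T  T  T  F  |  T  T
T  T  T  T  T  |  T  T
At P=T, Q=F, R=F, S=F, T=T we have φ true but ψ false, so φ does not entail ψ.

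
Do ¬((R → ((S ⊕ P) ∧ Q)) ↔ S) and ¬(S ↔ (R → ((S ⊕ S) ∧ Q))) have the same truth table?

not equivalent

P | Q | R | S | φ | ψ
- | - | - | - | - | -
1 | 1 | 1 | 1 | 1 | 1
1 | 1 | 1 | 0 | 1 | 0
1 | 1 | 0 | 1 | 0 | 0
1 | 1 | 0 | 0 | 1 | 1
1 | 0 | 1 | 1 | 1 | 1
1 | 0 | 1 | 0 | 0 | 0
1 | 0 | 0 | 1 | 0 | 0
1 | 0 | 0 | 0 | 1 | 1
0 | 1 | 1 | 1 | 0 | 1
0 | 1 | 1 | 0 | 0 | 0
0 | 1 | 0 | 1 | 0 | 0
0 | 1 | 0 | 0 | 1 | 1
0 | 0 | 1 | 1 | 1 | 1
0 | 0 | 1 | 0 | 0 | 0
0 | 0 | 0 | 1 | 0 | 0
0 | 0 | 0 | 0 | 1 | 1
The columns differ at P=1, Q=1, R=1, S=0 (φ=1, ψ=0), so they are not equivalent.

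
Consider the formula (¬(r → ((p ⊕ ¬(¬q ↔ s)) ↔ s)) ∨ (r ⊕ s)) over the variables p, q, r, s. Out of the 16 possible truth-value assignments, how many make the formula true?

10

  p   |   q   |   r   |   s   |   ¬q  | (¬q ↔ s) | ¬(¬q ↔ s) | (p ⊕ ¬(¬q ↔ s)) | ((p ⊕ ¬(¬q ↔ s)) ↔ s) | (r → ((p ⊕ ¬(¬q ↔ s)) ↔ s)) | ¬(r → ((p ⊕ ¬(¬q ↔ s)) ↔ s)) | (r ⊕ s) |   φ  
----- | ----- | ----- | ----- | ----- | -------- | --------- | --------------- | --------------------- | --------------------------- | ---------------------------- | ------- | -----
False | False | False | False |  True |  False   |    True   |       True      |         False         |             True            |            False             |  False  | False
False | False | False |  True |  True |   True   |   False   |      False      |         False         |             True            |            False             |   True  |  True
False | False |  True | False |  True |  False   |    True   |       True      |         False         |            False            |             True             |   True  |  True
False | False |  True |  True |  True |   True   |   False   |      False      |         False         |            False            |             True             |  False  |  True
False |  True | False | False | False |   True   |   False   |      False      |          True         |             True            |            False             |  False  | False
False |  True | False |  True | False |  False   |    True   |       True      |          True         |             True            |            False             |   True  |  True
False |  True |  True | False | False |   True   |   False   |      False      |          True         |             True            |            False             |   True  |  True
False |  True |  True |  True | False |  False   |    True   |       True      |          True         |             True            |            False             |  False  | False
 True | False | False | False |  True |  False   |    True   |      False      |          True         |             True            |            False             |  False  | False
 True | False | False |  True |  True |   True   |   False   |       True      |          True         |             True            |            False             |   True  |  True
 True | False |  True | False |  True |  False   |    True   |      False      |          True         |             True            |            False             |   True  |  True
 True | False |  True |  True |  True |   True   |   False   |       True      |          True         |             True            |            False             |  False  | False
 True |  True | False | False | False |   True   |   False   |       True      |         False         |             True            |            False             |  False  | False
 True |  True | False |  True | False |  False   |    True   |      False      |         False         |             True            |            False             |   True  |  True
 True |  True |  True | False | False |   True   |   False   |       True      |         False         |            False            |             True             |   True  |  True
 True |  True |  True |  True | False |  False   |    True   |      False      |         False         |            False            |             True             |  False  |  True
The formula is true on 10 of the 16 rows.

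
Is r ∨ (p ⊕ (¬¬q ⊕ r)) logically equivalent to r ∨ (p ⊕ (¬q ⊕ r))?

p | q | r || φ | ψ
F | F | F || F | T
F | F | T || T | T
F | T | F || T | F
F | T | T || T | T
T | F | F || T | F
T | F | T || T | T
T | T | F || F | T
T | T | T || T | T
The columns differ at p=F, q=F, r=F (φ=F, ψ=T), so they are not equivalent.

not equivalent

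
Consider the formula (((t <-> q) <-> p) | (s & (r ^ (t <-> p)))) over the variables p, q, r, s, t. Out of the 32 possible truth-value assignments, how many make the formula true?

p  q  r  s  t  |  φ
0  0  0  0  0  |  0
0  0  0  0  1  |  1
0  0  0  1  0  |  1
0  0  0  1  1  |  1
0  0  1  0  0  |  0
0  0  1  0  1  |  1
0  0  1  1  0  |  0
0  0  1  1  1  |  1
0  1  0  0  0  |  1
0  1  0  0  1  |  0
0  1  0  1  0  |  1
0  1  0  1  1  |  0
0  1  1  0  0  |  1
0  1  1  0  1  |  0
0  1  1  1  0  |  1
0  1  1  1  1  |  1
1  0  0  0  0  |  1
1  0  0  0  1  |  0
1  0  0  1  0  |  1
1  0  0  1  1  |  1
1  0  1  0  0  |  1
1  0  1  0  1  |  0
1  0  1  1  0  |  1
1  0  1  1  1  |  0
1  1  0  0  0  |  0
1  1  0  0  1  |  1
1  1  0  1  0  |  0
1  1  0  1  1  |  1
1  1  1  0  0  |  0
1  1  1  0  1  |  1
1  1  1  1  0  |  1
1  1  1  1  1  |  1
The formula is true on 20 of the 32 rows.

20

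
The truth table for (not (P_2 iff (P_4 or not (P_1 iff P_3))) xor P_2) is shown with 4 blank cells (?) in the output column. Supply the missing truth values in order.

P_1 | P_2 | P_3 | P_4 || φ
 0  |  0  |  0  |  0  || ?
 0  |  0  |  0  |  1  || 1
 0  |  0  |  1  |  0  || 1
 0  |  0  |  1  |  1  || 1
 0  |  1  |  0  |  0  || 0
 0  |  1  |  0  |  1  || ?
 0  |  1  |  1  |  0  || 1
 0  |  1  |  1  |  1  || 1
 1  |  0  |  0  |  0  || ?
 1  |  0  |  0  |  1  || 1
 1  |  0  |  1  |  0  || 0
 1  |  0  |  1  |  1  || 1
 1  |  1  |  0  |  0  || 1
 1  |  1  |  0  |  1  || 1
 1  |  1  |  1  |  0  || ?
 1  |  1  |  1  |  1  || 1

Row P_1=0, P_2=0, P_3=0, P_4=0: not (P_2 iff (P_4 or not (P_1 iff P_3))) = 0, so the formula = 0.
Row P_1=0, P_2=1, P_3=0, P_4=1: not (P_2 iff (P_4 or not (P_1 iff P_3))) = 0, so the formula = 1.
Row P_1=1, P_2=0, P_3=0, P_4=0: not (P_2 iff (P_4 or not (P_1 iff P_3))) = 1, so the formula = 1.
Row P_1=1, P_2=1, P_3=1, P_4=0: not (P_2 iff (P_4 or not (P_1 iff P_3))) = 1, so the formula = 0.

0, 1, 1, 0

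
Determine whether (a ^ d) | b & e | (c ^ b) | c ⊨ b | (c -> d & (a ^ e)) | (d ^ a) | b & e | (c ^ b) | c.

yes

a | b | c | d | e || φ | ψ
T | T | T | T | T || T | T
T | T | T | T | F || T | T
T | T | T | F | T || T | T
T | T | T | F | F || T | T
T | T | F | T | T || T | T
T | T | F | T | F || T | T
T | T | F | F | T || T | T
T | T | F | F | F || T | T
T | F | T | T | T || T | T
T | F | T | T | F || T | T
T | F | T | F | T || T | T
T | F | T | F | F || T | T
T | F | F | T | T || F | T
T | F | F | T | F || F | T
T | F | F | F | T || T | T
T | F | F | F | F || T | T
F | T | T | T | T || T | T
F | T | T | T | F || T | T
F | T | T | F | T || T | T
F | T | T | F | F || T | T
F | T | F | T | T || T | T
F | T | F | T | F || T | T
F | T | F | F | T || T | T
F | T | F | F | F || T | T
F | F | T | T | T || T | T
F | F | T | T | F || T | T
F | F | T | F | T || T | T
F | F | T | F | F || T | T
F | F | F | T | T || T | T
F | F | F | T | F || T | T
F | F | F | F | T || F | T
F | F | F | F | F || F | T
In every row where φ is true, ψ is also true, so φ ⊨ ψ.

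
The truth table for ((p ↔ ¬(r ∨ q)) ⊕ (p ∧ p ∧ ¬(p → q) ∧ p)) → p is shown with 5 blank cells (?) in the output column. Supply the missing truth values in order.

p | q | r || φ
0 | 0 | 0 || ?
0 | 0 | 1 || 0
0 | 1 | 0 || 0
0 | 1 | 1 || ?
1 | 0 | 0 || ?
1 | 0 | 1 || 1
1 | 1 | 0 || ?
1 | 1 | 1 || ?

Row p=0, q=0, r=0: ((p ↔ ¬(r ∨ q)) ⊕ (p ∧ p ∧ ¬(p → q) ∧ p)) = 0, so the formula = 1.
Row p=0, q=1, r=1: ((p ↔ ¬(r ∨ q)) ⊕ (p ∧ p ∧ ¬(p → q) ∧ p)) = 1, so the formula = 0.
Row p=1, q=0, r=0: ((p ↔ ¬(r ∨ q)) ⊕ (p ∧ p ∧ ¬(p → q) ∧ p)) = 0, so the formula = 1.
Row p=1, q=1, r=0: ((p ↔ ¬(r ∨ q)) ⊕ (p ∧ p ∧ ¬(p → q) ∧ p)) = 0, so the formula = 1.
Row p=1, q=1, r=1: ((p ↔ ¬(r ∨ q)) ⊕ (p ∧ p ∧ ¬(p → q) ∧ p)) = 0, so the formula = 1.

1, 0, 1, 1, 1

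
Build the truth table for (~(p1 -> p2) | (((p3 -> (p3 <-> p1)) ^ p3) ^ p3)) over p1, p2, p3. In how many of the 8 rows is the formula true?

p1 | p2 | p3 | φ
-- | -- | -- | -
1  | 1  | 1  | 1
1  | 1  | 0  | 1
1  | 0  | 1  | 1
1  | 0  | 0  | 1
0  | 1  | 1  | 0
0  | 1  | 0  | 1
0  | 0  | 1  | 0
0  | 0  | 0  | 1
The formula is true on 6 of the 8 rows.

6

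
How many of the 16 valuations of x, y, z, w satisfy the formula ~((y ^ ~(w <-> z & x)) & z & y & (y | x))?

x  y  z  w     (z & x)  (w <-> (z & x))  ~(w <-> (z & x))  (y ^ ~(w <-> (z & x)))  (z & y)  (y | x)  φ
F  F  F  F        F            T                F                    F                F        F     T
F  F  F  T        F            F                T                    T                F        F     T
F  F  T  F        F            T                F                    F                F        F     T
F  F  T  T        F            F                T                    T                F        F     T
F  T  F  F        F            T                F                    T                F        T     T
F  T  F  T        F            F                T                    F                F        T     T
F  T  T  F        F            T                F                    T                T        T     F
F  T  T  T        F            F                T                    F                T        T     T
T  F  F  F        F            T                F                    F                F        T     T
T  F  F  T        F            F                T                    T                F        T     T
T  F  T  F        T            F                T                    T                F        T     T
T  F  T  T        T            T                F                    F                F        T     T
T  T  F  F        F            T                F                    T                F        T     T
T  T  F  T        F            F                T                    F                F        T     T
T  T  T  F        T            F                T                    F                T        T     T
T  T  T  T        T            T                F                    T                T        T     F
The formula is true on 14 of the 16 rows.

14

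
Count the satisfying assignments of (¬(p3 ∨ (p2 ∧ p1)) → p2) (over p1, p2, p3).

p1  p2  p3  |  (¬(p3 ∨ (p2 ∧ p1)) → p2)
T   T   T   |             T            
T   T   F   |             T            
T   F   T   |             T            
T   F   F   |             F            
F   T   T   |             T            
F   T   F   |             T            
F   F   T   |             T            
F   F   F   |             F            
The formula is true on 6 of the 8 rows.

6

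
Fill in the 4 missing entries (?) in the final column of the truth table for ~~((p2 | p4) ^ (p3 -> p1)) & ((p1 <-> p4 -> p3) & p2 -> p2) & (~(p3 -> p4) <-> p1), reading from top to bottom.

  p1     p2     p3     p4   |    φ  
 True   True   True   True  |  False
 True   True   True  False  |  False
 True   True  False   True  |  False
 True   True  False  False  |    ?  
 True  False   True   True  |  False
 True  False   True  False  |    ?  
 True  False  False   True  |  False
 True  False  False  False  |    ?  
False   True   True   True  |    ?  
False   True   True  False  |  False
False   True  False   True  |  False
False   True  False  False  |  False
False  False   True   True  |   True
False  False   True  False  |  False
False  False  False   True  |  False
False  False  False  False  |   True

False, True, False, True

Row p1=True, p2=True, p3=False, p4=False: ~~((p2 | p4) ^ (p3 -> p1)) = False, ((p1 <-> p4 -> p3) & p2 -> p2) = True, (~(p3 -> p4) <-> p1) = False, so the formula = False.
Row p1=True, p2=False, p3=True, p4=False: ~~((p2 | p4) ^ (p3 -> p1)) = True, ((p1 <-> p4 -> p3) & p2 -> p2) = True, (~(p3 -> p4) <-> p1) = True, so the formula = True.
Row p1=True, p2=False, p3=False, p4=False: ~~((p2 | p4) ^ (p3 -> p1)) = True, ((p1 <-> p4 -> p3) & p2 -> p2) = True, (~(p3 -> p4) <-> p1) = False, so the formula = False.
Row p1=False, p2=True, p3=True, p4=True: ~~((p2 | p4) ^ (p3 -> p1)) = True, ((p1 <-> p4 -> p3) & p2 -> p2) = True, (~(p3 -> p4) <-> p1) = True, so the formula = True.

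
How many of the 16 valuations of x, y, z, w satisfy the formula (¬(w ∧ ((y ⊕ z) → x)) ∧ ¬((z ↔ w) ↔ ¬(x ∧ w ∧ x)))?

5

x | y | z | w || (y ⊕ z) | ((y ⊕ z) → x) | (w ∧ ((y ⊕ z) → x)) | ¬(w ∧ ((y ⊕ z) → x)) | (z ↔ w) | (x ∧ w ∧ x) | ¬(x ∧ w ∧ x) | ((z ↔ w) ↔ ¬(x ∧ w ∧ x)) | ¬((z ↔ w) ↔ ¬(x ∧ w ∧ x)) | φ
0 | 0 | 0 | 0 ||    0    |       1       |          0          |          1           |    1    |      0      |      1       |            1             |             0             | 0
0 | 0 | 0 | 1 ||    0    |       1       |          1          |          0           |    0    |      0      |      1       |            0             |             1             | 0
0 | 0 | 1 | 0 ||    1    |       0       |          0          |          1           |    0    |      0      |      1       |            0             |             1             | 1
0 | 0 | 1 | 1 ||    1    |       0       |          0          |          1           |    1    |      0      |      1       |            1             |             0             | 0
0 | 1 | 0 | 0 ||    1    |       0       |          0          |          1           |    1    |      0      |      1       |            1             |             0             | 0
0 | 1 | 0 | 1 ||    1    |       0       |          0          |          1           |    0    |      0      |      1       |            0             |             1             | 1
0 | 1 | 1 | 0 ||    0    |       1       |          0          |          1           |    0    |      0      |      1       |            0             |             1             | 1
0 | 1 | 1 | 1 ||    0    |       1       |          1          |          0           |    1    |      0      |      1       |            1             |             0             | 0
1 | 0 | 0 | 0 ||    0    |       1       |          0          |          1           |    1    |      0      |      1       |            1             |             0             | 0
1 | 0 | 0 | 1 ||    0    |       1       |          1          |          0           |    0    |      1      |      0       |            1             |             0             | 0
1 | 0 | 1 | 0 ||    1    |       1       |          0          |          1           |    0    |      0      |      1       |            0             |             1             | 1
1 | 0 | 1 | 1 ||    1    |       1       |          1          |          0           |    1    |      1      |      0       |            0             |             1             | 0
1 | 1 | 0 | 0 ||    1    |       1       |          0          |          1           |    1    |      0      |      1       |            1             |             0             | 0
1 | 1 | 0 | 1 ||    1    |       1       |          1          |          0           |    0    |      1      |      0       |            1             |             0             | 0
1 | 1 | 1 | 0 ||    0    |       1       |          0          |          1           |    0    |      0      |      1       |            0             |             1             | 1
1 | 1 | 1 | 1 ||    0    |       1       |          1          |          0           |    1    |      1      |      0       |            0             |             1             | 0
The formula is true on 5 of the 16 rows.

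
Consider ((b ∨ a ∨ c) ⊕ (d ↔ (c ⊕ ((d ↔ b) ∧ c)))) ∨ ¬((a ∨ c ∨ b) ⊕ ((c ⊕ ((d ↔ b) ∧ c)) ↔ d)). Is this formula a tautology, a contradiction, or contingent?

tautology

a  b  c  d  |  (a ∨ c)  (b ∨ (a ∨ c))  (d ↔ b)  ((d ↔ b) ∧ c)  (c ⊕ ((d ↔ b) ∧ c))  (d ↔ (c ⊕ ((d ↔ b) ∧ c)))  ((a ∨ c) ∨ b)  ((c ⊕ ((d ↔ b) ∧ c)) ↔ d)  φ
T  T  T  T  |     T           T           T           T                 F                       F                    T                    F              T
T  T  T  F  |     T           T           F           F                 T                       F                    T                    F              T
T  T  F  T  |     T           T           T           F                 F                       F                    T                    F              T
T  T  F  F  |     T           T           F           F                 F                       T                    T                    T              T
T  F  T  T  |     T           T           F           F                 T                       T                    T                    T              T
T  F  T  F  |     T           T           T           T                 F                       T                    T                    T              T
T  F  F  T  |     T           T           F           F                 F                       F                    T                    F              T
T  F  F  F  |     T           T           T           F                 F                       T                    T                    T              T
F  T  T  T  |     T           T           T           T                 F                       F                    T                    F              T
F  T  T  F  |     T           T           F           F                 T                       F                    T                    F              T
F  T  F  T  |     F           T           T           F                 F                       F                    T                    F              T
F  T  F  F  |     F           T           F           F                 F                       T                    T                    T              T
F  F  T  T  |     T           T           F           F                 T                       T                    T                    T              T
F  F  T  F  |     T           T           T           T                 F                       T                    T                    T              T
F  F  F  T  |     F           F           F           F                 F                       F                    F                    F              T
F  F  F  F  |     F           F           T           F                 F                       T                    F                    T              T
Every row is T, so the formula is a tautology.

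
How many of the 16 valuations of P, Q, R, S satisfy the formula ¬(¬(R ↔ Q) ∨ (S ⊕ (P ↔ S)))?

4

P | Q | R | S || ¬(¬(R ↔ Q) ∨ (S ⊕ (P ↔ S)))
1 | 1 | 1 | 1 ||              1             
1 | 1 | 1 | 0 ||              1             
1 | 1 | 0 | 1 ||              0             
1 | 1 | 0 | 0 ||              0             
1 | 0 | 1 | 1 ||              0             
1 | 0 | 1 | 0 ||              0             
1 | 0 | 0 | 1 ||              1             
1 | 0 | 0 | 0 ||              1             
0 | 1 | 1 | 1 ||              0             
0 | 1 | 1 | 0 ||              0             
0 | 1 | 0 | 1 ||              0             
0 | 1 | 0 | 0 ||              0             
0 | 0 | 1 | 1 ||              0             
0 | 0 | 1 | 0 ||              0             
0 | 0 | 0 | 1 ||              0             
0 | 0 | 0 | 0 ||              0             
The formula is true on 4 of the 16 rows.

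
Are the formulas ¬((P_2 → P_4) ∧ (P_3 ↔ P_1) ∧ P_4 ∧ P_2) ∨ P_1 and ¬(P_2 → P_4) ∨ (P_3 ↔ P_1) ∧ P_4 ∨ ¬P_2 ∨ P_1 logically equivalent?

not equivalent

P_1 | P_2 | P_3 | P_4 || φ | ψ
 T  |  T  |  T  |  T  || T | T
 T  |  T  |  T  |  F  || T | T
 T  |  T  |  F  |  T  || T | T
 T  |  T  |  F  |  F  || T | T
 T  |  F  |  T  |  T  || T | T
 T  |  F  |  T  |  F  || T | T
 T  |  F  |  F  |  T  || T | T
 T  |  F  |  F  |  F  || T | T
 F  |  T  |  T  |  T  || T | F
 F  |  T  |  T  |  F  || T | T
 F  |  T  |  F  |  T  || F | T
 F  |  T  |  F  |  F  || T | T
 F  |  F  |  T  |  T  || T | T
 F  |  F  |  T  |  F  || T | T
 F  |  F  |  F  |  T  || T | T
 F  |  F  |  F  |  F  || T | T
The columns differ at P_1=F, P_2=T, P_3=T, P_4=T (φ=T, ψ=F), so they are not equivalent.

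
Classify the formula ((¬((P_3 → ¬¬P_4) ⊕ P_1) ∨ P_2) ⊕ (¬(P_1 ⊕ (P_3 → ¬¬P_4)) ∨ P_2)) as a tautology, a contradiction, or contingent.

contradiction

 P_1    P_2    P_3    P_4   |    φ  
 True   True   True   True  |  False
 True   True   True  False  |  False
 True   True  False   True  |  False
 True   True  False  False  |  False
 True  False   True   True  |  False
 True  False   True  False  |  False
 True  False  False   True  |  False
 True  False  False  False  |  False
False   True   True   True  |  False
False   True   True  False  |  False
False   True  False   True  |  False
False   True  False  False  |  False
False  False   True   True  |  False
False  False   True  False  |  False
False  False  False   True  |  False
False  False  False  False  |  False
Every row is False, so the formula is a contradiction.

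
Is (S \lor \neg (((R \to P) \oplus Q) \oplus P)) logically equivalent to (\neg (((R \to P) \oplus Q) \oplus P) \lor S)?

P | Q | R | S || φ | ψ
1 | 1 | 1 | 1 || 1 | 1
1 | 1 | 1 | 0 || 0 | 0
1 | 1 | 0 | 1 || 1 | 1
1 | 1 | 0 | 0 || 0 | 0
1 | 0 | 1 | 1 || 1 | 1
1 | 0 | 1 | 0 || 1 | 1
1 | 0 | 0 | 1 || 1 | 1
1 | 0 | 0 | 0 || 1 | 1
0 | 1 | 1 | 1 || 1 | 1
0 | 1 | 1 | 0 || 0 | 0
0 | 1 | 0 | 1 || 1 | 1
0 | 1 | 0 | 0 || 1 | 1
0 | 0 | 1 | 1 || 1 | 1
0 | 0 | 1 | 0 || 1 | 1
0 | 0 | 0 | 1 || 1 | 1
0 | 0 | 0 | 0 || 0 | 0
The columns for φ and ψ agree on every row, so they are logically equivalent.

equivalent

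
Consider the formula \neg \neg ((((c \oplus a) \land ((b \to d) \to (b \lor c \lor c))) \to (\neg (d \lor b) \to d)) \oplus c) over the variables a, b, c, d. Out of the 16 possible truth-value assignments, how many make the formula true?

a  b  c  d  |  (c \oplus a)  (b \to d)  (b \lor c \lor c)  (d \lor b)  \neg (d \lor b)  (\neg (d \lor b) \to d)  φ
F  F  F  F  |       F            T              F              F              T                    F             T
F  F  F  T  |       F            T              F              T              F                    T             T
F  F  T  F  |       T            T              T              F              T                    F             T
F  F  T  T  |       T            T              T              T              F                    T             F
F  T  F  F  |       F            F              T              T              F                    T             T
F  T  F  T  |       F            T              T              T              F                    T             T
F  T  T  F  |       T            F              T              T              F                    T             F
F  T  T  T  |       T            T              T              T              F                    T             F
T  F  F  F  |       T            T              F              F              T                    F             T
T  F  F  T  |       T            T              F              T              F                    T             T
T  F  T  F  |       F            T              T              F              T                    F             F
T  F  T  T  |       F            T              T              T              F                    T             F
T  T  F  F  |       T            F              T              T              F                    T             T
T  T  F  T  |       T            T              T              T              F                    T             T
T  T  T  F  |       F            F              T              T              F                    T             F
T  T  T  T  |       F            T              T              T              F                    T             F
The formula is true on 9 of the 16 rows.

9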